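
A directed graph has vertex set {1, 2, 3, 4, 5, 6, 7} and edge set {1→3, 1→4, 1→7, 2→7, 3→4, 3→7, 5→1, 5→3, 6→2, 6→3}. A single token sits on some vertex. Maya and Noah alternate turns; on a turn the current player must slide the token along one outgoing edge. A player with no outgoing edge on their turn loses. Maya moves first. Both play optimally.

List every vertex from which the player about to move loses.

Label each position W (a win for the player to move) or L (a loss). A position with no legal move is L; any other position is W exactly when some move reaches an L, and L when every move reaches a W.
Every edge goes from a vertex to one that appears earlier in the order 7, 4, 3, 1, 2, 5, 6, so processing vertices in that order labels each vertex after all of its successors.
7: no outgoing edge → L
4: no outgoing edge → L
3: →4(L), so W
1: →4(L), so W
2: →7(L), so W
5: →1(W), 3(W) — all W, so L
6: →2(W), 3(W) — all W, so L
The losing starting vertices are exactly the entries labelled L in this table (4 of them).

4, 5, 6, 7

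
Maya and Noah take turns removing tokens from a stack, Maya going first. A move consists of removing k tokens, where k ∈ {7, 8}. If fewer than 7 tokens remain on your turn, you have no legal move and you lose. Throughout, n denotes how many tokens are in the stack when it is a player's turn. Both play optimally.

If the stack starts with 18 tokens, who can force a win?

Noah wins.

Use the standard recursion: the mover loses at a terminal position; elsewhere, the mover wins exactly when some move hands the opponent an L position.
n=0: no move → L
n=1: no move → L
n=2: no move → L
n=3: no move → L
n=4: no move → L
n=5: no move → L
n=6: no move → L
n=7: →0(L), so W
n=8: →1(L), so W
n=9: →2(L), so W
n=10: →3(L), so W
n=11: →4(L), so W
n=12: →5(L), so W
n=13: →6(L), so W
n=14: →6(L), so W
n=15: →8(W), 7(W) — all W, so L
n=16: →9(W), 8(W) — all W, so L
n=17: →10(W), 9(W) — all W, so L
n=18: →11(W), 10(W) — all W, so L
The starting position 18 is L: whatever Maya does, the opponent receives a W position.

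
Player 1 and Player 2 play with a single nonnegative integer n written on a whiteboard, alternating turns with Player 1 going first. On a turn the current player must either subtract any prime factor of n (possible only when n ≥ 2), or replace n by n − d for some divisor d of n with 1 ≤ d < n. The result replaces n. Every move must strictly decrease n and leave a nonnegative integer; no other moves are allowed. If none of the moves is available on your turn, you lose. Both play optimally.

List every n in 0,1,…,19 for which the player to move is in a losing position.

0, 1, 4, 9, 14

Positions with no move are L. A position that does have a move is losing for the player to move precisely when every available move leads to a winning position for the opponent. Fill in the labels:
n=0: no move → L
n=1: no move → L
n=2: reaches L-position 0 → W
n=3: reaches L-position 0 → W
n=4: only reaches 2(W), 3(W), all W → L
n=5: reaches L-position 0 → W
n=6: reaches L-position 4 → W
n=7: reaches L-position 0 → W
n=8: reaches L-position 4 → W
n=9: only reaches 6(W), 8(W), all W → L
n=10: reaches L-position 9 → W
n=11: reaches L-position 0 → W
n=12: reaches L-position 9 → W
n=13: reaches L-position 0 → W
n=14: only reaches 7(W), 12(W), 13(W), all W → L
n=15: reaches L-position 14 → W
n=16: reaches L-position 14 → W
n=17: reaches L-position 0 → W
n=18: reaches L-position 9 → W
n=19: reaches L-position 0 → W
Reading off the rows marked L gives the requested list; there are 5 such values of n.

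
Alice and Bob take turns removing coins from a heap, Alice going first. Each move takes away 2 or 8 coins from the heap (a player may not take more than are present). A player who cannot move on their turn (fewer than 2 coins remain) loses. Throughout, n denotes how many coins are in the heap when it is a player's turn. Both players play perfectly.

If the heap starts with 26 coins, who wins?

Build the W/L table. Terminal = L. A non-terminal position is W if it has a move to some L; otherwise it is L.
n=0: no move → L
n=1: no move → L
n=2: →0(L), so W
n=3: →1(L), so W
n=4: →2(W) only, which is W, so L
n=5: →3(W) only, which is W, so L
n=6: →4(L), so W
n=7: →5(L), so W
n=8: →0(L), so W
n=9: →1(L), so W
n=10: →8(W), 2(W) — all W, so L
n=11: →9(W), 3(W) — all W, so L
n=12: →10(L), so W
n=13: →11(L), so W
n=14: →12(W), 6(W) — all W, so L
n=15: →13(W), 7(W) — all W, so L
n=16: →14(L), so W
n=17: →15(L), so W
n=18: →10(L), so W
n=19: →11(L), so W
n=20: →18(W), 12(W) — all W, so L
n=21: →19(W), 13(W) — all W, so L
n=22: →20(L), so W
n=23: →21(L), so W
n=24: →22(W), 16(W) — all W, so L
n=25: →23(W), 17(W) — all W, so L
n=26: →24(L), so W
From 26 Alice can remove 2, leaving 24, reaching an L position.

Alice wins.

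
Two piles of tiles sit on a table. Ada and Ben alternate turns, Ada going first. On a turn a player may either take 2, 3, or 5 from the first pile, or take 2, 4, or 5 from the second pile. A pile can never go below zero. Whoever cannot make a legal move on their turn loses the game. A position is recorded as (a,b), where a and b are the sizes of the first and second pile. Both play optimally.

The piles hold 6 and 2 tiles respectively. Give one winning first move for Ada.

Move to (3,2).

Build the W/L table. Terminal = L. A non-terminal position is W if it has a move to some L; otherwise it is L.
No move ever increases a pile, so every position that can arise here has a ≤ 6 and b ≤ 2; it is enough to label the cells with 0 ≤ a ≤ 6 and 0 ≤ b ≤ 2.
Every move lowers a or b (never raises either), so fill the grid row by row in increasing a, and left to right within a row: each cell's successors are then already labelled.
      b=0  b=1  b=2
a=0:    L    L    W
a=1:    L    L    W
a=2:    W    W    L
a=3:    W    W    L
a=4:    W    W    W
a=5:    W    W    W
a=6:    W    W    W
Cells with no legal move (terminal, hence L): (0,0), (0,1), (1,0), (1,1).
The remaining L cells, each justified by listing all of its moves:
(2,2): L (options (0,2)(W), (2,0)(W) are all W)
(3,2): L (options (1,2)(W), (0,2)(W), (3,0)(W) are all W)
Every other cell has at least one move into one of the L cells above, so it is W.
From (6,2), the L positions reachable in one move are: (3,2).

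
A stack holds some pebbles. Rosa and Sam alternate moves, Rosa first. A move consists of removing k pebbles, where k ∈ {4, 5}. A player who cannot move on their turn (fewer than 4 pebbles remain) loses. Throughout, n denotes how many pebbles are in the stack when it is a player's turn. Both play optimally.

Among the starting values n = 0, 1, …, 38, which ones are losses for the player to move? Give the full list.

Use the standard recursion: the mover loses at a terminal position; elsewhere, the mover wins exactly when some move hands the opponent an L position.
n=0: no move → L
n=1: no move → L
n=2: no move → L
n=3: no move → L
n=4: reaches L-position 0 → W
n=5: reaches L-position 1 → W
n=6: reaches L-position 2 → W
n=7: reaches L-position 3 → W
n=8: reaches L-position 3 → W
n=9: only reaches 5(W), 4(W), all W → L
n=10: only reaches 6(W), 5(W), all W → L
n=11: only reaches 7(W), 6(W), all W → L
n=12: only reaches 8(W), 7(W), all W → L
n=13: reaches L-position 9 → W
n=14: reaches L-position 10 → W
n=15: reaches L-position 11 → W
n=16: reaches L-position 12 → W
n=17: reaches L-position 12 → W
n=18: only reaches 14(W), 13(W), all W → L
n=19: only reaches 15(W), 14(W), all W → L
n=20: only reaches 16(W), 15(W), all W → L
n=21: only reaches 17(W), 16(W), all W → L
n=22: reaches L-position 18 → W
n=23: reaches L-position 19 → W
n=24: reaches L-position 20 → W
n=25: reaches L-position 21 → W
n=26: reaches L-position 21 → W
n=27: only reaches 23(W), 22(W), all W → L
n=28: only reaches 24(W), 23(W), all W → L
n=29: only reaches 25(W), 24(W), all W → L
n=30: only reaches 26(W), 25(W), all W → L
n=31: reaches L-position 27 → W
n=32: reaches L-position 28 → W
n=33: reaches L-position 29 → W
n=34: reaches L-position 30 → W
n=35: reaches L-position 30 → W
n=36: only reaches 32(W), 31(W), all W → L
n=37: only reaches 33(W), 32(W), all W → L
n=38: only reaches 34(W), 33(W), all W → L
Reading off the rows marked L gives the requested list; there are 19 such values of n.

0, 1, 2, 3, 9, 10, 11, 12, 18, 19, 20, 21, 27, 28, 29, 30, 36, 37, 38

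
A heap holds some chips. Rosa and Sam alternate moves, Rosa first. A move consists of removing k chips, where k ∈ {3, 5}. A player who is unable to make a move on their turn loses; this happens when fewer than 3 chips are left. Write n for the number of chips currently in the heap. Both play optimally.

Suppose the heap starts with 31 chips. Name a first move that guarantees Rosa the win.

Build the W/L table. Terminal = L. A non-terminal position is W if it has a move to some L; otherwise it is L.
n=0: no move → L
n=1: no move → L
n=2: no move → L
n=3: reaches L-position 0 → W
n=4: reaches L-position 1 → W
n=5: reaches L-position 2 → W
n=6: reaches L-position 1 → W
n=7: reaches L-position 2 → W
n=8: only reaches 5(W), 3(W), all W → L
n=9: only reaches 6(W), 4(W), all W → L
n=10: only reaches 7(W), 5(W), all W → L
n=11: reaches L-position 8 → W
n=12: reaches L-position 9 → W
n=13: reaches L-position 10 → W
n=14: reaches L-position 9 → W
n=15: reaches L-position 10 → W
n=16: only reaches 13(W), 11(W), all W → L
n=17: only reaches 14(W), 12(W), all W → L
n=18: only reaches 15(W), 13(W), all W → L
n=19: reaches L-position 16 → W
n=20: reaches L-position 17 → W
n=21: reaches L-position 18 → W
n=22: reaches L-position 17 → W
n=23: reaches L-position 18 → W
n=24: only reaches 21(W), 19(W), all W → L
n=25: only reaches 22(W), 20(W), all W → L
n=26: only reaches 23(W), 21(W), all W → L
n=27: reaches L-position 24 → W
n=28: reaches L-position 25 → W
n=29: reaches L-position 26 → W
n=30: reaches L-position 25 → W
n=31: reaches L-position 26 → W
From 31, the L positions reachable in one move are: 26.

Remove 5, leaving 26.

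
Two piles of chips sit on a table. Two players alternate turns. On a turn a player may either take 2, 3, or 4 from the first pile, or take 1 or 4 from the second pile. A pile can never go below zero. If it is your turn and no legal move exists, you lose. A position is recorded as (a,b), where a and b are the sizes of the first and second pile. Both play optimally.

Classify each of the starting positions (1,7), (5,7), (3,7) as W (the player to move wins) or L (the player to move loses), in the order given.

(1,7): L, (5,7): W, (3,7): W

Work bottom-up. With no move the player to move loses. Otherwise the position is W if at least one move leads to an L position for the opponent, and L if every move leads to a W.
No move ever increases a pile, so every position that can arise here has a ≤ 5 and b ≤ 7; it is enough to label the cells with 0 ≤ a ≤ 5 and 0 ≤ b ≤ 7.
Every move lowers a or b (never raises either), so fill the grid row by row in increasing a, and left to right within a row: each cell's successors are then already labelled.
      b=0  b=1  b=2  b=3  b=4  b=5  b=6  b=7
a=0:    L    W    L    W    W    L    W    L
a=1:    L    W    L    W    W    L    W    L
a=2:    W    L    W    L    W    W    L    W
a=3:    W    L    W    L    W    W    L    W
a=4:    W    W    W    W    L    W    W    W
a=5:    W    W    W    W    L    W    W    W
Cells with no legal move (terminal, hence L): (0,0), (1,0).
The remaining L cells, each justified by listing all of its moves:
(0,2): only reaches (0,1)(W), which is W → L
(0,5): only reaches (0,4)(W), (0,1)(W), all W → L
(0,7): only reaches (0,6)(W), (0,3)(W), all W → L
(1,2): only reaches (1,1)(W), which is W → L
(1,5): only reaches (1,4)(W), (1,1)(W), all W → L
(1,7): only reaches (1,6)(W), (1,3)(W), all W → L
(2,1): only reaches (0,1)(W), (2,0)(W), all W → L
(2,3): only reaches (0,3)(W), (2,2)(W), all W → L
(2,6): only reaches (0,6)(W), (2,5)(W), (2,2)(W), all W → L
(3,1): only reaches (1,1)(W), (0,1)(W), (3,0)(W), all W → L
(3,3): only reaches (1,3)(W), (0,3)(W), (3,2)(W), all W → L
(3,6): only reaches (1,6)(W), (0,6)(W), (3,5)(W), (3,2)(W), all W → L
(4,4): only reaches (2,4)(W), (1,4)(W), (0,4)(W), (4,3)(W), (4,0)(W), all W → L
(5,4): only reaches (3,4)(W), (2,4)(W), (1,4)(W), (5,3)(W), (5,0)(W), all W → L
Every other cell has at least one move into one of the L cells above, so it is W.
(1,7): one of the L cells justified above, so L
(5,7): the move to (1,7) reaches an L cell, so W
(3,7): the move to (1,7) reaches an L cell, so W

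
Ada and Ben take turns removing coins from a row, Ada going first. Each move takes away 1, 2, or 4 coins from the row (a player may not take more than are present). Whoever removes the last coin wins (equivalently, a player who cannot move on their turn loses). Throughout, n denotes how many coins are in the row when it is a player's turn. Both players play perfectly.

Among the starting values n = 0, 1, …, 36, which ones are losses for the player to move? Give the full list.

Build the W/L table. Terminal = L. A non-terminal position is W if it has a move to some L; otherwise it is L.
n=0: no move → L
n=1: reaches L-position 0 → W
n=2: reaches L-position 0 → W
n=3: only reaches 2(W), 1(W), all W → L
n=4: reaches L-position 3 → W
n=5: reaches L-position 3 → W
n=6: only reaches 5(W), 4(W), 2(W), all W → L
n=7: reaches L-position 6 → W
n=8: reaches L-position 6 → W
n=9: only reaches 8(W), 7(W), 5(W), all W → L
n=10: reaches L-position 9 → W
n=11: reaches L-position 9 → W
n=12: only reaches 11(W), 10(W), 8(W), all W → L
n=13: reaches L-position 12 → W
n=14: reaches L-position 12 → W
n=15: only reaches 14(W), 13(W), 11(W), all W → L
n=16: reaches L-position 15 → W
n=17: reaches L-position 15 → W
n=18: only reaches 17(W), 16(W), 14(W), all W → L
n=19: reaches L-position 18 → W
n=20: reaches L-position 18 → W
n=21: only reaches 20(W), 19(W), 17(W), all W → L
n=22: reaches L-position 21 → W
n=23: reaches L-position 21 → W
n=24: only reaches 23(W), 22(W), 20(W), all W → L
n=25: reaches L-position 24 → W
n=26: reaches L-position 24 → W
n=27: only reaches 26(W), 25(W), 23(W), all W → L
n=28: reaches L-position 27 → W
n=29: reaches L-position 27 → W
n=30: only reaches 29(W), 28(W), 26(W), all W → L
n=31: reaches L-position 30 → W
n=32: reaches L-position 30 → W
n=33: only reaches 32(W), 31(W), 29(W), all W → L
n=34: reaches L-position 33 → W
n=35: reaches L-position 33 → W
n=36: only reaches 35(W), 34(W), 32(W), all W → L
Reading off the rows marked L gives the requested list; there are 13 such values of n.

0, 3, 6, 9, 12, 15, 18, 21, 24, 27, 30, 33, 36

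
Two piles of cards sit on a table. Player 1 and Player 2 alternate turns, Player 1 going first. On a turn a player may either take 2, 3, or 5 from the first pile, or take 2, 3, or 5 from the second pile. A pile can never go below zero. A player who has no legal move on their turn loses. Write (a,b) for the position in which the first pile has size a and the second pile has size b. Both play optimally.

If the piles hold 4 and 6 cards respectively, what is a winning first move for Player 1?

Compute win/loss labels from the base case upward. A position with no move is L. Any other position is W if it can reach an L in one move, else L.
No move ever increases a pile, so every position that can arise here has a ≤ 4 and b ≤ 6; it is enough to label the cells with 0 ≤ a ≤ 4 and 0 ≤ b ≤ 6.
Every move lowers a or b (never raises either), so fill the grid row by row in increasing a, and left to right within a row: each cell's successors are then already labelled.
      b=0  b=1  b=2  b=3  b=4  b=5  b=6
a=0:    L    L    W    W    W    W    W
a=1:    L    L    W    W    W    W    W
a=2:    W    W    L    L    W    W    W
a=3:    W    W    L    L    W    W    W
a=4:    W    W    W    W    L    L    W
Cells with no legal move (terminal, hence L): (0,0), (0,1), (1,0), (1,1).
The remaining L cells, each justified by listing all of its moves:
(2,2): only reaches (0,2)(W), (2,0)(W), all W → L
(2,3): only reaches (0,3)(W), (2,1)(W), (2,0)(W), all W → L
(3,2): only reaches (1,2)(W), (0,2)(W), (3,0)(W), all W → L
(3,3): only reaches (1,3)(W), (0,3)(W), (3,1)(W), (3,0)(W), all W → L
(4,4): only reaches (2,4)(W), (1,4)(W), (4,2)(W), (4,1)(W), all W → L
(4,5): only reaches (2,5)(W), (1,5)(W), (4,3)(W), (4,2)(W), (4,0)(W), all W → L
Every other cell has at least one move into one of the L cells above, so it is W.
From (4,6), the L positions reachable in one move are: (4,4).

Move to (4,4).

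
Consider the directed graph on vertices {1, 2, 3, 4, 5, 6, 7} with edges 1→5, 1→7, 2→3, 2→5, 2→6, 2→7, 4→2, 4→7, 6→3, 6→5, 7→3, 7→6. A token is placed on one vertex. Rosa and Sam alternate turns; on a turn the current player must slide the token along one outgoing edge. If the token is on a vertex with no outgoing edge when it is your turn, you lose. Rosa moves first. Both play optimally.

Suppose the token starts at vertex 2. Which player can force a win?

Compute win/loss labels from the base case upward. A position with no move is L. Any other position is W if it can reach an L in one move, else L.
Every edge goes from a vertex to one that appears earlier in the order 5, 3, 6, 7, 1, 2, 4, so processing vertices in that order labels each vertex after all of its successors.
5: no outgoing edge → L
3: no outgoing edge → L
6: reaches L-position 3 → W
7: reaches L-position 3 → W
1: reaches L-position 5 → W
2: reaches L-position 3 → W
4: only reaches 2(W), 7(W), all W → L
The starting position 2 is W: Rosa should move to 3, handing over an L position.

Rosa wins.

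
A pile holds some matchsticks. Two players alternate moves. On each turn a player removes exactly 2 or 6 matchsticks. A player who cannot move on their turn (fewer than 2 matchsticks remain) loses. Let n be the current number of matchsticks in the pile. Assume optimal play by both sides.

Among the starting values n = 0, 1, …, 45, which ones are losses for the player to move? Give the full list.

0, 1, 4, 5, 8, 9, 12, 13, 16, 17, 20, 21, 24, 25, 28, 29, 32, 33, 36, 37, 40, 41, 44, 45

Classify positions by backward induction: terminal positions (no move available) are L. From any other position, the mover wins iff some move reaches an L.
n=0: no move → L
n=1: no move → L
n=2: W (go to 0, an L position)
n=3: W (go to 1, an L position)
n=4: L (sole option 2(W) is W)
n=5: L (sole option 3(W) is W)
n=6: W (go to 4, an L position)
n=7: W (go to 5, an L position)
n=8: L (options 6(W), 2(W) are all W)
n=9: L (options 7(W), 3(W) are all W)
n=10: W (go to 8, an L position)
n=11: W (go to 9, an L position)
n=12: L (options 10(W), 6(W) are all W)
n=13: L (options 11(W), 7(W) are all W)
n=14: W (go to 12, an L position)
n=15: W (go to 13, an L position)
n=16: L (options 14(W), 10(W) are all W)
n=17: L (options 15(W), 11(W) are all W)
n=18: W (go to 16, an L position)
n=19: W (go to 17, an L position)
n=20: L (options 18(W), 14(W) are all W)
n=21: L (options 19(W), 15(W) are all W)
n=22: W (go to 20, an L position)
n=23: W (go to 21, an L position)
n=24: L (options 22(W), 18(W) are all W)
n=25: L (options 23(W), 19(W) are all W)
n=26: W (go to 24, an L position)
n=27: W (go to 25, an L position)
n=28: L (options 26(W), 22(W) are all W)
n=29: L (options 27(W), 23(W) are all W)
n=30: W (go to 28, an L position)
n=31: W (go to 29, an L position)
n=32: L (options 30(W), 26(W) are all W)
n=33: L (options 31(W), 27(W) are all W)
n=34: W (go to 32, an L position)
n=35: W (go to 33, an L position)
n=36: L (options 34(W), 30(W) are all W)
n=37: L (options 35(W), 31(W) are all W)
n=38: W (go to 36, an L position)
n=39: W (go to 37, an L position)
n=40: L (options 38(W), 34(W) are all W)
n=41: L (options 39(W), 35(W) are all W)
n=42: W (go to 40, an L position)
n=43: W (go to 41, an L position)
n=44: L (options 42(W), 38(W) are all W)
n=45: L (options 43(W), 39(W) are all W)
Reading off the rows marked L gives the requested list; there are 24 such values of n.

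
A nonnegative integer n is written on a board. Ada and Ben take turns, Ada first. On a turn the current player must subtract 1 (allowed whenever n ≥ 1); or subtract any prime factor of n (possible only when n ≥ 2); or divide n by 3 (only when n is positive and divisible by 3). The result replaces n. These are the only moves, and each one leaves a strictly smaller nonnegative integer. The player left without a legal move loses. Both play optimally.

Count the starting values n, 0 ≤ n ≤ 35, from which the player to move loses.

Classify positions by backward induction: terminal positions (no move available) are L. From any other position, the mover wins iff some move reaches an L.
n=0: no move → L
n=1: W (go to 0, an L position)
n=2: W (go to 0, an L position)
n=3: W (go to 0, an L position)
n=4: L (options 2(W), 3(W) are all W)
n=5: W (go to 0, an L position)
n=6: W (go to 4, an L position)
n=7: W (go to 0, an L position)
n=8: L (options 6(W), 7(W) are all W)
n=9: W (go to 8, an L position)
n=10: W (go to 8, an L position)
n=11: W (go to 0, an L position)
n=12: W (go to 4, an L position)
n=13: W (go to 0, an L position)
n=14: L (options 7(W), 12(W), 13(W) are all W)
n=15: W (go to 14, an L position)
n=16: W (go to 14, an L position)
n=17: W (go to 0, an L position)
n=18: L (options 6(W), 15(W), 16(W), 17(W) are all W)
n=19: W (go to 0, an L position)
n=20: W (go to 18, an L position)
n=21: W (go to 14, an L position)
n=22: L (options 11(W), 20(W), 21(W) are all W)
n=23: W (go to 0, an L position)
n=24: W (go to 8, an L position)
n=25: L (options 20(W), 24(W) are all W)
n=26: W (go to 25, an L position)
n=27: L (options 9(W), 24(W), 26(W) are all W)
n=28: W (go to 27, an L position)
n=29: W (go to 0, an L position)
n=30: W (go to 25, an L position)
n=31: W (go to 0, an L position)
n=32: L (options 30(W), 31(W) are all W)
n=33: W (go to 22, an L position)
n=34: W (go to 32, an L position)
n=35: L (options 28(W), 30(W), 34(W) are all W)
L entries with 0 ≤ n ≤ 35: n = 0, 4, 8, 14, 18, 22, 25, 27, 32, 35; that makes 10.

10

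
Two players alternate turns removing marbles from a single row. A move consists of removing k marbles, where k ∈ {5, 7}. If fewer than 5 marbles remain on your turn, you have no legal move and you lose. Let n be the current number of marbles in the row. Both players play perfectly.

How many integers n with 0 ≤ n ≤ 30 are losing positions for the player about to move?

15

Classify positions by backward induction: terminal positions (no move available) are L. From any other position, the mover wins iff some move reaches an L.
n=0: no move → L
n=1: no move → L
n=2: no move → L
n=3: no move → L
n=4: no move → L
n=5: can move to 0, which is L ⇒ W
n=6: can move to 1, which is L ⇒ W
n=7: can move to 2, which is L ⇒ W
n=8: can move to 3, which is L ⇒ W
n=9: can move to 4, which is L ⇒ W
n=10: can move to 3, which is L ⇒ W
n=11: can move to 4, which is L ⇒ W
n=12: moves to 7(W), 5(W); every one is W ⇒ L
n=13: moves to 8(W), 6(W); every one is W ⇒ L
n=14: moves to 9(W), 7(W); every one is W ⇒ L
n=15: moves to 10(W), 8(W); every one is W ⇒ L
n=16: moves to 11(W), 9(W); every one is W ⇒ L
n=17: can move to 12, which is L ⇒ W
n=18: can move to 13, which is L ⇒ W
n=19: can move to 14, which is L ⇒ W
n=20: can move to 15, which is L ⇒ W
n=21: can move to 16, which is L ⇒ W
n=22: can move to 15, which is L ⇒ W
n=23: can move to 16, which is L ⇒ W
n=24: moves to 19(W), 17(W); every one is W ⇒ L
n=25: moves to 20(W), 18(W); every one is W ⇒ L
n=26: moves to 21(W), 19(W); every one is W ⇒ L
n=27: moves to 22(W), 20(W); every one is W ⇒ L
n=28: moves to 23(W), 21(W); every one is W ⇒ L
n=29: can move to 24, which is L ⇒ W
n=30: can move to 25, which is L ⇒ W
L entries with 0 ≤ n ≤ 30: n = 0, 1, 2, 3, 4, 12, 13, 14, 15, 16, 24, 25, 26, 27, 28; that makes 15.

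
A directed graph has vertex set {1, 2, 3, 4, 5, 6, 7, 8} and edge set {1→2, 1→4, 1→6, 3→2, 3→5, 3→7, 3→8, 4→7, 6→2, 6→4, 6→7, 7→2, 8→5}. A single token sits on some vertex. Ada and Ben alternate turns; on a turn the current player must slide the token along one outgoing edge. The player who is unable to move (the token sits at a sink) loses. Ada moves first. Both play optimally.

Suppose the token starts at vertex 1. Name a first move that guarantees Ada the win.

Positions with no move are L. A position that does have a move is losing for the player to move precisely when every available move leads to a winning position for the opponent. Fill in the labels:
Every edge goes from a vertex to one that appears earlier in the order 5, 2, 7, 4, 8, 3, 6, 1, so processing vertices in that order labels each vertex after all of its successors.
5: no outgoing edge → L
2: no outgoing edge → L
7: reaches L-position 2 → W
4: only reaches 7(W), which is W → L
8: reaches L-position 5 → W
3: reaches L-position 2 → W
6: reaches L-position 4 → W
1: reaches L-position 4 → W
From 1, the L positions reachable in one move are: 4, 2. Any move reaching one of these is winning.

Move to 4.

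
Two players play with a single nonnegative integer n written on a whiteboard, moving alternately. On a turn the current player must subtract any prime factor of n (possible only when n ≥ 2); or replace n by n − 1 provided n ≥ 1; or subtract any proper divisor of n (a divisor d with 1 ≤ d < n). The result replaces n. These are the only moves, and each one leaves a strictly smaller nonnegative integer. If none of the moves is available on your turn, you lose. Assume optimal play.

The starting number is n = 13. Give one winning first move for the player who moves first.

Work bottom-up. With no move the player to move loses. Otherwise the position is W if at least one move leads to an L position for the opponent, and L if every move leads to a W.
n=0: no move → L
n=1: →0(L), so W
n=2: →0(L), so W
n=3: →0(L), so W
n=4: →2(W), 3(W) — all W, so L
n=5: →0(L), so W
n=6: →4(L), so W
n=7: →0(L), so W
n=8: →4(L), so W
n=9: →6(W), 8(W) — all W, so L
n=10: →9(L), so W
n=11: →0(L), so W
n=12: →9(L), so W
n=13: →0(L), so W
From 13, the L positions reachable in one move are: 0.

Move to 0.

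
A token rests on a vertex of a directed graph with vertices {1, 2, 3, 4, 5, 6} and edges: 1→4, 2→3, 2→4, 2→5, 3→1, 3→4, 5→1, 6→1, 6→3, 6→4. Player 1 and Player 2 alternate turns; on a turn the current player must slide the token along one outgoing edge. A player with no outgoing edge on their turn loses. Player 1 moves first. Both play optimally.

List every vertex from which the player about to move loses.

Build the W/L table. Terminal = L. A non-terminal position is W if it has a move to some L; otherwise it is L.
Every edge goes from a vertex to one that appears earlier in the order 4, 1, 3, 6, 5, 2, so processing vertices in that order labels each vertex after all of its successors.
4: no outgoing edge → L
1: →4(L), so W
3: →4(L), so W
6: →4(L), so W
5: →1(W) only, which is W, so L
2: →5(L), so W
The losing starting vertices are exactly the entries labelled L in this table (2 of them).

4, 5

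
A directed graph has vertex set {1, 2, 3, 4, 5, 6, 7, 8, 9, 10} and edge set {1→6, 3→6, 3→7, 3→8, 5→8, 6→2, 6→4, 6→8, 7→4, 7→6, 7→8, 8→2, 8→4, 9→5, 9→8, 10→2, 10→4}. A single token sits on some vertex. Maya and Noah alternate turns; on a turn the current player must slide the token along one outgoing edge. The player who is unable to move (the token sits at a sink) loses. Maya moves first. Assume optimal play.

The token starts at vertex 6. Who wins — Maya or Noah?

Build the W/L table. Terminal = L. A non-terminal position is W if it has a move to some L; otherwise it is L.
Every edge goes from a vertex to one that appears earlier in the order 4, 2, 8, 6, 7, 10, 3, 1, 5, 9, so processing vertices in that order labels each vertex after all of its successors.
4: no outgoing edge → L
2: no outgoing edge → L
8: reaches L-position 2 → W
6: reaches L-position 2 → W
7: reaches L-position 4 → W
10: reaches L-position 2 → W
3: only reaches 7(W), 6(W), 8(W), all W → L
1: only reaches 6(W), which is W → L
5: only reaches 8(W), which is W → L
9: reaches L-position 5 → W
The starting position 6 is W: Maya should move to 2, handing over an L position.

Maya wins.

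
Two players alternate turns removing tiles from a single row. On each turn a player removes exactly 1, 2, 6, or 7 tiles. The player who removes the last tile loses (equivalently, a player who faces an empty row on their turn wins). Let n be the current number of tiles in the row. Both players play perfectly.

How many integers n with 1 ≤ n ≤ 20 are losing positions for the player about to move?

6

Positions with no move are W. A position that does have a move is losing for the player to move precisely when every available move leads to a winning position for the opponent. Fill in the labels:
n=0: no move; the opponent has just taken the last tile and therefore loses → W
n=1: the only move is to 0(W), a W ⇒ L
n=2: can move to 1, which is L ⇒ W
n=3: can move to 1, which is L ⇒ W
n=4: moves to 3(W), 2(W); every one is W ⇒ L
n=5: can move to 4, which is L ⇒ W
n=6: can move to 4, which is L ⇒ W
n=7: can move to 1, which is L ⇒ W
n=8: can move to 1, which is L ⇒ W
n=9: moves to 8(W), 7(W), 3(W), 2(W); every one is W ⇒ L
n=10: can move to 9, which is L ⇒ W
n=11: can move to 9, which is L ⇒ W
n=12: moves to 11(W), 10(W), 6(W), 5(W); every one is W ⇒ L
n=13: can move to 12, which is L ⇒ W
n=14: can move to 12, which is L ⇒ W
n=15: can move to 9, which is L ⇒ W
n=16: can move to 9, which is L ⇒ W
n=17: moves to 16(W), 15(W), 11(W), 10(W); every one is W ⇒ L
n=18: can move to 17, which is L ⇒ W
n=19: can move to 17, which is L ⇒ W
n=20: moves to 19(W), 18(W), 14(W), 13(W); every one is W ⇒ L
L entries with 1 ≤ n ≤ 20 (the range starts at n=1): n = 1, 4, 9, 12, 17, 20; that makes 6.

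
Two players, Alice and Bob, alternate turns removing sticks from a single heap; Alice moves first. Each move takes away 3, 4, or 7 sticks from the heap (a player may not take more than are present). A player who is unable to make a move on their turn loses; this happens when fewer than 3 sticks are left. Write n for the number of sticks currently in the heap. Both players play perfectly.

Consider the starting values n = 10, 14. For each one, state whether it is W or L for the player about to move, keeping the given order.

10: L, 14: W

Work bottom-up. With no move the player to move loses. Otherwise the position is W if at least one move leads to an L position for the opponent, and L if every move leads to a W.
n=0: no move → L
n=1: no move → L
n=2: no move → L
n=3: →0(L), so W
n=4: →1(L), so W
n=5: →2(L), so W
n=6: →2(L), so W
n=7: →0(L), so W
n=8: →1(L), so W
n=9: →2(L), so W
n=10: →7(W), 6(W), 3(W) — all W, so L
n=11: →8(W), 7(W), 4(W) — all W, so L
n=12: →9(W), 8(W), 5(W) — all W, so L
n=13: →10(L), so W
n=14: →11(L), so W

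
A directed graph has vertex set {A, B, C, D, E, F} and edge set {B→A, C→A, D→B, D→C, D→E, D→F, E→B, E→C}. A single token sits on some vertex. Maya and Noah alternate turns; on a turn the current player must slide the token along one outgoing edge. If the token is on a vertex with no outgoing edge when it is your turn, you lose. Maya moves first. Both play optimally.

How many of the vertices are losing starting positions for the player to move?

Use the standard recursion: the mover loses at a terminal position; elsewhere, the mover wins exactly when some move hands the opponent an L position.
Every edge goes from a vertex to one that appears earlier in the order A, F, C, B, E, D, so processing vertices in that order labels each vertex after all of its successors.
A: no outgoing edge → L
F: no outgoing edge → L
C: can move to A, which is L ⇒ W
B: can move to A, which is L ⇒ W
E: moves to B(W), C(W); every one is W ⇒ L
D: can move to E, which is L ⇒ W
The L vertices are A, E, F; that is 3 in all.

3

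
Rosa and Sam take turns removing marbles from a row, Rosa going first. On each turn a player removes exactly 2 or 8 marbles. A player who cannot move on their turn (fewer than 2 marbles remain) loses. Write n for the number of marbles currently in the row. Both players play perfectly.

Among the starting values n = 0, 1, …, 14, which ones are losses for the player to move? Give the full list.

Classify positions by backward induction: terminal positions (no move available) are L. From any other position, the mover wins iff some move reaches an L.
n=0: no move → L
n=1: no move → L
n=2: reaches L-position 0 → W
n=3: reaches L-position 1 → W
n=4: only reaches 2(W), which is W → L
n=5: only reaches 3(W), which is W → L
n=6: reaches L-position 4 → W
n=7: reaches L-position 5 → W
n=8: reaches L-position 0 → W
n=9: reaches L-position 1 → W
n=10: only reaches 8(W), 2(W), all W → L
n=11: only reaches 9(W), 3(W), all W → L
n=12: reaches L-position 10 → W
n=13: reaches L-position 11 → W
n=14: only reaches 12(W), 6(W), all W → L
Reading off the rows marked L gives the requested list; there are 7 such values of n.

0, 1, 4, 5, 10, 11, 14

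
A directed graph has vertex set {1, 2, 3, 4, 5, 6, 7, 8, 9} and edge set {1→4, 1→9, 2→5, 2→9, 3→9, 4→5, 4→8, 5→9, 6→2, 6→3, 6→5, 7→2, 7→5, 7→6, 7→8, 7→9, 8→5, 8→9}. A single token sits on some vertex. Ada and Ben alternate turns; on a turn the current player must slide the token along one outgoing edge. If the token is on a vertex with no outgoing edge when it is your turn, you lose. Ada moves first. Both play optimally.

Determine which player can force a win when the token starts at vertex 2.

Ada wins.

Build the W/L table. Terminal = L. A non-terminal position is W if it has a move to some L; otherwise it is L.
Every edge goes from a vertex to one that appears earlier in the order 9, 3, 5, 2, 8, 6, 4, 7, 1, so processing vertices in that order labels each vertex after all of its successors.
9: no outgoing edge → L
3: →9(L), so W
5: →9(L), so W
2: →9(L), so W
8: →9(L), so W
6: →2(W), 5(W), 3(W) — all W, so L
4: →8(W), 5(W) — all W, so L
7: →6(L), so W
1: →4(L), so W
From 2 Ada can move to 9, reaching an L position.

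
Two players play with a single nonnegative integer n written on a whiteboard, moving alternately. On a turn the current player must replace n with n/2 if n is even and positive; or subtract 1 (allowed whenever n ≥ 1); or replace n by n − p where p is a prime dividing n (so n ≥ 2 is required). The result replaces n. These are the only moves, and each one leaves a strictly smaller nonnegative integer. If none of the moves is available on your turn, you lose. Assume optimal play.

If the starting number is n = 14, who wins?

The second player wins.

Use the standard recursion: the mover loses at a terminal position; elsewhere, the mover wins exactly when some move hands the opponent an L position.
n=0: no move → L
n=1: W (go to 0, an L position)
n=2: W (go to 0, an L position)
n=3: W (go to 0, an L position)
n=4: L (options 2(W), 3(W) are all W)
n=5: W (go to 0, an L position)
n=6: W (go to 4, an L position)
n=7: W (go to 0, an L position)
n=8: W (go to 4, an L position)
n=9: L (options 6(W), 8(W) are all W)
n=10: W (go to 9, an L position)
n=11: W (go to 0, an L position)
n=12: W (go to 9, an L position)
n=13: W (go to 0, an L position)
n=14: L (options 7(W), 12(W), 13(W) are all W)
The starting position 14 is L: whatever the player to move does, the opponent receives a W position.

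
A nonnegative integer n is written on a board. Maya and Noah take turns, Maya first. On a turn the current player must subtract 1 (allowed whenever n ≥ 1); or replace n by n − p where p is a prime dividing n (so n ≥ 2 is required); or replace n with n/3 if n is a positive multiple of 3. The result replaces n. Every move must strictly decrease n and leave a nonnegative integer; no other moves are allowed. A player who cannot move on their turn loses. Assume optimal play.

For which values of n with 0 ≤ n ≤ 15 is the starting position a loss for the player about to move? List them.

Work bottom-up. With no move the player to move loses. Otherwise the position is W if at least one move leads to an L position for the opponent, and L if every move leads to a W.
n=0: no move → L
n=1: reaches L-position 0 → W
n=2: reaches L-position 0 → W
n=3: reaches L-position 0 → W
n=4: only reaches 2(W), 3(W), all W → L
n=5: reaches L-position 0 → W
n=6: reaches L-position 4 → W
n=7: reaches L-position 0 → W
n=8: only reaches 6(W), 7(W), all W → L
n=9: reaches L-position 8 → W
n=10: reaches L-position 8 → W
n=11: reaches L-position 0 → W
n=12: reaches L-position 4 → W
n=13: reaches L-position 0 → W
n=14: only reaches 7(W), 12(W), 13(W), all W → L
n=15: reaches L-position 14 → W
The losing starting values of n are exactly the entries labelled L in this table (4 of them).

0, 4, 8, 14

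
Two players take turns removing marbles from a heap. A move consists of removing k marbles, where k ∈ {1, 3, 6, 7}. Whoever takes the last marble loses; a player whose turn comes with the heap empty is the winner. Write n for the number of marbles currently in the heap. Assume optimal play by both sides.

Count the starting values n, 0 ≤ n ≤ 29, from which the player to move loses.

Positions with no move are W. A position that does have a move is losing for the player to move precisely when every available move leads to a winning position for the opponent. Fill in the labels:
n=0: no move; the opponent has just taken the last marble and therefore loses → W
n=1: L (sole option 0(W) is W)
n=2: W (go to 1, an L position)
n=3: L (options 2(W), 0(W) are all W)
n=4: W (go to 3, an L position)
n=5: L (options 4(W), 2(W) are all W)
n=6: W (go to 5, an L position)
n=7: W (go to 1, an L position)
n=8: W (go to 5, an L position)
n=9: W (go to 3, an L position)
n=10: W (go to 3, an L position)
n=11: W (go to 5, an L position)
n=12: W (go to 5, an L position)
n=13: L (options 12(W), 10(W), 7(W), 6(W) are all W)
n=14: W (go to 13, an L position)
n=15: L (options 14(W), 12(W), 9(W), 8(W) are all W)
n=16: W (go to 15, an L position)
n=17: L (options 16(W), 14(W), 11(W), 10(W) are all W)
n=18: W (go to 17, an L position)
n=19: W (go to 13, an L position)
n=20: W (go to 17, an L position)
n=21: W (go to 15, an L position)
n=22: W (go to 15, an L position)
n=23: W (go to 17, an L position)
n=24: W (go to 17, an L position)
n=25: L (options 24(W), 22(W), 19(W), 18(W) are all W)
n=26: W (go to 25, an L position)
n=27: L (options 26(W), 24(W), 21(W), 20(W) are all W)
n=28: W (go to 27, an L position)
n=29: L (options 28(W), 26(W), 23(W), 22(W) are all W)
L entries with 0 ≤ n ≤ 29: n = 1, 3, 5, 13, 15, 17, 25, 27, 29; that makes 9.

9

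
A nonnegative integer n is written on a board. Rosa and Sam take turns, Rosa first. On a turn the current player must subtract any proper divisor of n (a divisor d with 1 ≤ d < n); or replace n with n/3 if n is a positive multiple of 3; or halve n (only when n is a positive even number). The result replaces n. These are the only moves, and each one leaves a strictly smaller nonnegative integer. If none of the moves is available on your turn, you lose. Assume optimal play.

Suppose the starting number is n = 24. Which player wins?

Rosa wins.

Use the standard recursion: the mover loses at a terminal position; elsewhere, the mover wins exactly when some move hands the opponent an L position.
n=0: no move → L
n=1: no move → L
n=2: W (go to 1, an L position)
n=3: W (go to 1, an L position)
n=4: L (options 2(W), 3(W) are all W)
n=5: W (go to 4, an L position)
n=6: W (go to 4, an L position)
n=7: L (sole option 6(W) is W)
n=8: W (go to 4, an L position)
n=9: L (options 3(W), 6(W), 8(W) are all W)
n=10: W (go to 9, an L position)
n=11: L (sole option 10(W) is W)
n=12: W (go to 4, an L position)
n=13: L (sole option 12(W) is W)
n=14: W (go to 7, an L position)
n=15: L (options 5(W), 10(W), 12(W), 14(W) are all W)
n=16: W (go to 15, an L position)
n=17: L (sole option 16(W) is W)
n=18: W (go to 9, an L position)
n=19: L (sole option 18(W) is W)
n=20: W (go to 15, an L position)
n=21: W (go to 7, an L position)
n=22: W (go to 11, an L position)
n=23: L (sole option 22(W) is W)
n=24: W (go to 23, an L position)
From 24 Rosa can move to 23, reaching an L position.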